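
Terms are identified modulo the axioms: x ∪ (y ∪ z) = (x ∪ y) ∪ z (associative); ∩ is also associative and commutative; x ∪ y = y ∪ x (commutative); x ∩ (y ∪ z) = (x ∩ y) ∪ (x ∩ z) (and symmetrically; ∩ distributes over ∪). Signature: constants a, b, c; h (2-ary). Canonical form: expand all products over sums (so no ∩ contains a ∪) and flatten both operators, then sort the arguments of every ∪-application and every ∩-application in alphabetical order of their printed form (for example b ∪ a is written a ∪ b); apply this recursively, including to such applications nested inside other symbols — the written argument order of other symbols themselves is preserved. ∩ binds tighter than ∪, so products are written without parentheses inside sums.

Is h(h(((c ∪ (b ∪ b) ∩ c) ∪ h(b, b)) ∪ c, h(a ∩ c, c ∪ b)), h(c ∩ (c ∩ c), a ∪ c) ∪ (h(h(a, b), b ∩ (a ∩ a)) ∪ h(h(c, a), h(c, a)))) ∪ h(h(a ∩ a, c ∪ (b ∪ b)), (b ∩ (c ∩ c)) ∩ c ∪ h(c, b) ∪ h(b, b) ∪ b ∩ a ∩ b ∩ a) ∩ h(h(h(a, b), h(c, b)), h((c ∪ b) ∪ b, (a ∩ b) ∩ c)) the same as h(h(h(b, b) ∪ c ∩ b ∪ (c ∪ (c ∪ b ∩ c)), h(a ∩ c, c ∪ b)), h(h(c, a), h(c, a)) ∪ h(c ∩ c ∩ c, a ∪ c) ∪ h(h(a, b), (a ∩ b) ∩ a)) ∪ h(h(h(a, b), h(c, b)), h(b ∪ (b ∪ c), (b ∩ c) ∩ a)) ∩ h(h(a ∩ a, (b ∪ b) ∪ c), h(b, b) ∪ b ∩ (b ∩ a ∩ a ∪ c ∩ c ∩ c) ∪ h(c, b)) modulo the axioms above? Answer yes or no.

Left:  h(h(((c ∪ (b ∪ b) ∩ c) ∪ h(b, b)) ∪ c, h(a ∩ c, c ∪ b)), h(c ∩ (c ∩ c), a ∪ c) ∪ (h(h(a, b), b ∩ (a ∩ a)) ∪ h(h(c, a), h(c, a)))) ∪ h(h(a ∩ a, c ∪ (b ∪ b)), (b ∩ (c ∩ c)) ∩ c ∪ h(c, b) ∪ h(b, b) ∪ b ∩ a ∩ b ∩ a) ∩ h(h(h(a, b), h(c, b)), h((c ∪ b) ∪ b, (a ∩ b) ∩ c))
  Distribute:  h(h(b ∩ c ∪ b ∩ c ∪ c ∪ c ∪ h(b, b), h(a ∩ c, b ∪ c)), h(c ∩ c ∩ c, a ∪ c) ∪ h(h(a, b), a ∩ a ∩ b) ∪ h(h(c, a), h(c, a))) ∪ h(h(a ∩ a, b ∪ b ∪ c), a ∩ a ∩ b ∩ b ∪ b ∩ c ∩ c ∩ c ∪ h(b, b) ∪ h(c, b)) ∩ h(h(h(a, b), h(c, b)), h(b ∪ b ∪ c, a ∩ b ∩ c))
  Order the arguments:  h(h(a ∩ a, b ∪ b ∪ c), a ∩ a ∩ b ∩ b ∪ b ∩ c ∩ c ∩ c ∪ h(b, b) ∪ h(c, b)) ∩ h(h(h(a, b), h(c, b)), h(b ∪ b ∪ c, a ∩ b ∩ c)) ∪ h(h(b ∩ c ∪ b ∩ c ∪ c ∪ c ∪ h(b, b), h(a ∩ c, b ∪ c)), h(c ∩ c ∩ c, a ∪ c) ∪ h(h(a, b), a ∩ a ∩ b) ∪ h(h(c, a), h(c, a)))
Right:  h(h(h(b, b) ∪ c ∩ b ∪ (c ∪ (c ∪ b ∩ c)), h(a ∩ c, c ∪ b)), h(h(c, a), h(c, a)) ∪ h(c ∩ c ∩ c, a ∪ c) ∪ h(h(a, b), (a ∩ b) ∩ a)) ∪ h(h(h(a, b), h(c, b)), h(b ∪ (b ∪ c), (b ∩ c) ∩ a)) ∩ h(h(a ∩ a, (b ∪ b) ∪ c), h(b, b) ∪ b ∩ (b ∩ a ∩ a ∪ c ∩ c ∩ c) ∪ h(c, b))
  Expand:  h(h(b ∩ c ∪ b ∩ c ∪ c ∪ c ∪ h(b, b), h(a ∩ c, b ∪ c)), h(c ∩ c ∩ c, a ∪ c) ∪ h(h(a, b), a ∩ a ∩ b) ∪ h(h(c, a), h(c, a))) ∪ h(h(a ∩ a, b ∪ b ∪ c), a ∩ a ∩ b ∩ b ∪ b ∩ c ∩ c ∩ c ∪ h(b, b) ∪ h(c, b)) ∩ h(h(h(a, b), h(c, b)), h(b ∪ b ∪ c, a ∩ b ∩ c))
  Order the arguments:  h(h(a ∩ a, b ∪ b ∪ c), a ∩ a ∩ b ∩ b ∪ b ∩ c ∩ c ∩ c ∪ h(b, b) ∪ h(c, b)) ∩ h(h(h(a, b), h(c, b)), h(b ∪ b ∪ c, a ∩ b ∩ c)) ∪ h(h(b ∩ c ∪ b ∩ c ∪ c ∪ c ∪ h(b, b), h(a ∩ c, b ∪ c)), h(c ∩ c ∩ c, a ∪ c) ∪ h(h(a, b), a ∩ a ∩ b) ∪ h(h(c, a), h(c, a)))

Answer: yes — both canonical forms are h(h(a ∩ a, b ∪ b ∪ c), a ∩ a ∩ b ∩ b ∪ b ∩ c ∩ c ∩ c ∪ h(b, b) ∪ h(c, b)) ∩ h(h(h(a, b), h(c, b)), h(b ∪ b ∪ c, a ∩ b ∩ c)) ∪ h(h(b ∩ c ∪ b ∩ c ∪ c ∪ c ∪ h(b, b), h(a ∩ c, b ∪ c)), h(c ∩ c ∩ c, a ∪ c) ∪ h(h(a, b), a ∩ a ∩ b) ∪ h(h(c, a), h(c, a)))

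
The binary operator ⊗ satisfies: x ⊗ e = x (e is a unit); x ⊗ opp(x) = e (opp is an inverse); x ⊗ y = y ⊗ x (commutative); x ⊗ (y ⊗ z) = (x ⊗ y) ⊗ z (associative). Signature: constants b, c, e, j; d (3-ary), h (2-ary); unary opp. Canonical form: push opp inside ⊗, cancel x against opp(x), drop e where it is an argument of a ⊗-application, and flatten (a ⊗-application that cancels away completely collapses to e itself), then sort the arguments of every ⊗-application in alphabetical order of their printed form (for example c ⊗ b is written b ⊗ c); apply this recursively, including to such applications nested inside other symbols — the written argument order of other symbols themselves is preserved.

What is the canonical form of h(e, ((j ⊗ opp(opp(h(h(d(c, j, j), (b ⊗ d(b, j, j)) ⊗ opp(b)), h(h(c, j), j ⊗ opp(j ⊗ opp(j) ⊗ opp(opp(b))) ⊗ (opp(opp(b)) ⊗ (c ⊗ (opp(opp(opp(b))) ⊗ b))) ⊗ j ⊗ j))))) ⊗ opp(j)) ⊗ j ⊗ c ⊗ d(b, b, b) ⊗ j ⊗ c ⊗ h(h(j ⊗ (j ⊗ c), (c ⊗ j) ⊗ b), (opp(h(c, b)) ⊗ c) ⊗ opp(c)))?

Answer: h(e, c ⊗ c ⊗ d(b, b, b) ⊗ h(h(c ⊗ j ⊗ j, b ⊗ c ⊗ j), opp(h(c, b))) ⊗ h(h(d(c, j, j), d(b, j, j)), h(h(c, j), c ⊗ j ⊗ j ⊗ j)) ⊗ j ⊗ j)

Derivation:
Work inside:  ((j ⊗ opp(opp(h(h(d(c, j, j), (b ⊗ d(b, j, j)) ⊗ opp(b)), h(h(c, j), j ⊗ opp(j ⊗ opp(j) ⊗ opp(opp(b))) ⊗ (opp(opp(b)) ⊗ (c ⊗ (opp(opp(opp(b))) ⊗ b))) ⊗ j ⊗ j))))) ⊗ opp(j)) ⊗ j ⊗ c ⊗ d(b, b, b) ⊗ j ⊗ c ⊗ h(h(j ⊗ (j ⊗ c), (c ⊗ j) ⊗ b), (opp(h(c, b)) ⊗ c) ⊗ opp(c))
Push opp inside:  distribute opp over ⊗ and collapse double opp
Combine occurrences:  j ⊗ j ⊗ h(h(d(c, j, j), d(b, j, j)), h(h(c, j), c ⊗ j ⊗ j ⊗ j)) ⊗ c ⊗ c ⊗ d(b, b, b) ⊗ h(h(c ⊗ j ⊗ j, b ⊗ c ⊗ j), opp(h(c, b)))
Sort:  c ⊗ c ⊗ d(b, b, b) ⊗ h(h(c ⊗ j ⊗ j, b ⊗ c ⊗ j), opp(h(c, b))) ⊗ h(h(d(c, j, j), d(b, j, j)), h(h(c, j), c ⊗ j ⊗ j ⊗ j)) ⊗ j ⊗ j
Put back:  h(e, c ⊗ c ⊗ d(b, b, b) ⊗ h(h(c ⊗ j ⊗ j, b ⊗ c ⊗ j), opp(h(c, b))) ⊗ h(h(d(c, j, j), d(b, j, j)), h(h(c, j), c ⊗ j ⊗ j ⊗ j)) ⊗ j ⊗ j)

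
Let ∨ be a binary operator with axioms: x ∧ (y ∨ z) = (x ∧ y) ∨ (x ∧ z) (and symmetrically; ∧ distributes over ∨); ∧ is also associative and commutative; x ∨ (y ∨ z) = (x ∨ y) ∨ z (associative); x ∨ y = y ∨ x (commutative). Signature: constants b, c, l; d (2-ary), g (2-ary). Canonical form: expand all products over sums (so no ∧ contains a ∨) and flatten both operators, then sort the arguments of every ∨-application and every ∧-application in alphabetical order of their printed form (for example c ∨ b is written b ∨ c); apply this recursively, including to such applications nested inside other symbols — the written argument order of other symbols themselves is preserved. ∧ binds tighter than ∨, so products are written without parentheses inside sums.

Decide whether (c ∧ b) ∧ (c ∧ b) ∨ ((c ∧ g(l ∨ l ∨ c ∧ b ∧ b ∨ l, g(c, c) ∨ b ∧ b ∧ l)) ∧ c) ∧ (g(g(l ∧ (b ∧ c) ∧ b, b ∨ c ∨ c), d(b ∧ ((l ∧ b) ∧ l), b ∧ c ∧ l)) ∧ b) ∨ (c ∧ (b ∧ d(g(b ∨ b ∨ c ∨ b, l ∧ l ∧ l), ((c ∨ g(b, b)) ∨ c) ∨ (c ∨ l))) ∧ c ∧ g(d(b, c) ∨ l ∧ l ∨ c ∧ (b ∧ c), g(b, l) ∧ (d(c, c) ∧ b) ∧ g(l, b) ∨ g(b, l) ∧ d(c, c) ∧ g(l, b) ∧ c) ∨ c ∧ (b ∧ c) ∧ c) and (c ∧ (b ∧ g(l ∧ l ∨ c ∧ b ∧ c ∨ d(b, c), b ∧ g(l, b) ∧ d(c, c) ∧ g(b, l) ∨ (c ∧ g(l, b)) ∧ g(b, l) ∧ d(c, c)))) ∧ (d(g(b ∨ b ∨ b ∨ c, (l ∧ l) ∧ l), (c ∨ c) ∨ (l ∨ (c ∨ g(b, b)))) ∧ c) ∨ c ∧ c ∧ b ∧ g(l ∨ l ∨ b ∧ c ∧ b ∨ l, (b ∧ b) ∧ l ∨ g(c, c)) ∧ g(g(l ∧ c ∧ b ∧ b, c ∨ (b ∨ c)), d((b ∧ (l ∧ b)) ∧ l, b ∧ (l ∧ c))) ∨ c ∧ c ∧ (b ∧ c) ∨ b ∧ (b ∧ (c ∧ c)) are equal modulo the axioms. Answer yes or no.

Left:  (c ∧ b) ∧ (c ∧ b) ∨ ((c ∧ g(l ∨ l ∨ c ∧ b ∧ b ∨ l, g(c, c) ∨ b ∧ b ∧ l)) ∧ c) ∧ (g(g(l ∧ (b ∧ c) ∧ b, b ∨ c ∨ c), d(b ∧ ((l ∧ b) ∧ l), b ∧ c ∧ l)) ∧ b) ∨ (c ∧ (b ∧ d(g(b ∨ b ∨ c ∨ b, l ∧ l ∧ l), ((c ∨ g(b, b)) ∨ c) ∨ (c ∨ l))) ∧ c ∧ g(d(b, c) ∨ l ∧ l ∨ c ∧ (b ∧ c), g(b, l) ∧ (d(c, c) ∧ b) ∧ g(l, b) ∨ g(b, l) ∧ d(c, c) ∧ g(l, b) ∧ c) ∨ c ∧ (b ∧ c) ∧ c)
  Merge nested applications:  b ∧ b ∧ c ∧ c ∨ b ∧ c ∧ c ∧ g(b ∧ b ∧ c ∨ l ∨ l ∨ l, b ∧ b ∧ l ∨ g(c, c)) ∧ g(g(b ∧ b ∧ c ∧ l, b ∨ c ∨ c), d(b ∧ b ∧ l ∧ l, b ∧ c ∧ l)) ∨ b ∧ c ∧ c ∧ d(g(b ∨ b ∨ b ∨ c, l ∧ l ∧ l), c ∨ c ∨ c ∨ g(b, b) ∨ l) ∧ g(b ∧ c ∧ c ∨ d(b, c) ∨ l ∧ l, b ∧ d(c, c) ∧ g(b, l) ∧ g(l, b) ∨ c ∧ d(c, c) ∧ g(b, l) ∧ g(l, b)) ∨ b ∧ c ∧ c ∧ c
  Order the arguments:  b ∧ b ∧ c ∧ c ∨ b ∧ c ∧ c ∧ c ∨ b ∧ c ∧ c ∧ d(g(b ∨ b ∨ b ∨ c, l ∧ l ∧ l), c ∨ c ∨ c ∨ g(b, b) ∨ l) ∧ g(b ∧ c ∧ c ∨ d(b, c) ∨ l ∧ l, b ∧ d(c, c) ∧ g(b, l) ∧ g(l, b) ∨ c ∧ d(c, c) ∧ g(b, l) ∧ g(l, b)) ∨ b ∧ c ∧ c ∧ g(b ∧ b ∧ c ∨ l ∨ l ∨ l, b ∧ b ∧ l ∨ g(c, c)) ∧ g(g(b ∧ b ∧ c ∧ l, b ∨ c ∨ c), d(b ∧ b ∧ l ∧ l, b ∧ c ∧ l))
Right:  (c ∧ (b ∧ g(l ∧ l ∨ c ∧ b ∧ c ∨ d(b, c), b ∧ g(l, b) ∧ d(c, c) ∧ g(b, l) ∨ (c ∧ g(l, b)) ∧ g(b, l) ∧ d(c, c)))) ∧ (d(g(b ∨ b ∨ b ∨ c, (l ∧ l) ∧ l), (c ∨ c) ∨ (l ∨ (c ∨ g(b, b)))) ∧ c) ∨ c ∧ c ∧ b ∧ g(l ∨ l ∨ b ∧ c ∧ b ∨ l, (b ∧ b) ∧ l ∨ g(c, c)) ∧ g(g(l ∧ c ∧ b ∧ b, c ∨ (b ∨ c)), d((b ∧ (l ∧ b)) ∧ l, b ∧ (l ∧ c))) ∨ c ∧ c ∧ (b ∧ c) ∨ b ∧ (b ∧ (c ∧ c))
  Flatten:  b ∧ c ∧ c ∧ d(g(b ∨ b ∨ b ∨ c, l ∧ l ∧ l), c ∨ c ∨ c ∨ g(b, b) ∨ l) ∧ g(b ∧ c ∧ c ∨ d(b, c) ∨ l ∧ l, b ∧ d(c, c) ∧ g(b, l) ∧ g(l, b) ∨ c ∧ d(c, c) ∧ g(b, l) ∧ g(l, b)) ∨ b ∧ c ∧ c ∧ g(b ∧ b ∧ c ∨ l ∨ l ∨ l, b ∧ b ∧ l ∨ g(c, c)) ∧ g(g(b ∧ b ∧ c ∧ l, b ∨ c ∨ c), d(b ∧ b ∧ l ∧ l, b ∧ c ∧ l)) ∨ b ∧ c ∧ c ∧ c ∨ b ∧ b ∧ c ∧ c
  Sort:  b ∧ b ∧ c ∧ c ∨ b ∧ c ∧ c ∧ c ∨ b ∧ c ∧ c ∧ d(g(b ∨ b ∨ b ∨ c, l ∧ l ∧ l), c ∨ c ∨ c ∨ g(b, b) ∨ l) ∧ g(b ∧ c ∧ c ∨ d(b, c) ∨ l ∧ l, b ∧ d(c, c) ∧ g(b, l) ∧ g(l, b) ∨ c ∧ d(c, c) ∧ g(b, l) ∧ g(l, b)) ∨ b ∧ c ∧ c ∧ g(b ∧ b ∧ c ∨ l ∨ l ∨ l, b ∧ b ∧ l ∨ g(c, c)) ∧ g(g(b ∧ b ∧ c ∧ l, b ∨ c ∨ c), d(b ∧ b ∧ l ∧ l, b ∧ c ∧ l))

Answer: yes — both canonical forms are b ∧ b ∧ c ∧ c ∨ b ∧ c ∧ c ∧ c ∨ b ∧ c ∧ c ∧ d(g(b ∨ b ∨ b ∨ c, l ∧ l ∧ l), c ∨ c ∨ c ∨ g(b, b) ∨ l) ∧ g(b ∧ c ∧ c ∨ d(b, c) ∨ l ∧ l, b ∧ d(c, c) ∧ g(b, l) ∧ g(l, b) ∨ c ∧ d(c, c) ∧ g(b, l) ∧ g(l, b)) ∨ b ∧ c ∧ c ∧ g(b ∧ b ∧ c ∨ l ∨ l ∨ l, b ∧ b ∧ l ∨ g(c, c)) ∧ g(g(b ∧ b ∧ c ∧ l, b ∨ c ∨ c), d(b ∧ b ∧ l ∧ l, b ∧ c ∧ l))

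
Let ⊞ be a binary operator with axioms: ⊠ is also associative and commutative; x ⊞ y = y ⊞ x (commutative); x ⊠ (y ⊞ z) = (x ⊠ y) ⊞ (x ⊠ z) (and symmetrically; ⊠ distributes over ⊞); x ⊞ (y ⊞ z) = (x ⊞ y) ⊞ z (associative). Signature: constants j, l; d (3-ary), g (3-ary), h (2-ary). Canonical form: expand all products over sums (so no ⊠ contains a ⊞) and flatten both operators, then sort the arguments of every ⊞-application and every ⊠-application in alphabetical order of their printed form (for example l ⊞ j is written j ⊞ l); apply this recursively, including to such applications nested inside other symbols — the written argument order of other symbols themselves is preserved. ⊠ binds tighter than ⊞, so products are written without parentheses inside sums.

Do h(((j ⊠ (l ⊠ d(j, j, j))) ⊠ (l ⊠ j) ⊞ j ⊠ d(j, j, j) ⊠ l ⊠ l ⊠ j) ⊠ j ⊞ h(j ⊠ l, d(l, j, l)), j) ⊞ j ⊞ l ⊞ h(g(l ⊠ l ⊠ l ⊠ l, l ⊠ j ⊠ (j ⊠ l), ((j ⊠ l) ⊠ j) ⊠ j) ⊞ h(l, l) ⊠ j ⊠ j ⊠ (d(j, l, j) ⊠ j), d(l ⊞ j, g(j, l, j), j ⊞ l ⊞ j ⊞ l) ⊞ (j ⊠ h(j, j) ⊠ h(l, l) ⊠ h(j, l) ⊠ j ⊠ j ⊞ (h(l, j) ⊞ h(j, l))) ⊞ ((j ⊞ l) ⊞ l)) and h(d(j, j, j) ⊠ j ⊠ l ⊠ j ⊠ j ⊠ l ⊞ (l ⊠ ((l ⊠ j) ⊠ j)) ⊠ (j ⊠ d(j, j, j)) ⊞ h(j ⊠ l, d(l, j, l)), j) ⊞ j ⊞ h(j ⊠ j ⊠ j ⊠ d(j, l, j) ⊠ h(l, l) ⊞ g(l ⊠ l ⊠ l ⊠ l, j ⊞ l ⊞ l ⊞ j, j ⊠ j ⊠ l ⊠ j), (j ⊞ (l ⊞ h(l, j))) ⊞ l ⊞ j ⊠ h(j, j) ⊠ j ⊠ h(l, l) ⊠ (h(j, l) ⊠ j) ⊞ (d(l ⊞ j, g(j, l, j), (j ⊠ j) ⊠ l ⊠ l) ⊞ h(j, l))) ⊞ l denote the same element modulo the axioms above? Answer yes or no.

Left:  h(((j ⊠ (l ⊠ d(j, j, j))) ⊠ (l ⊠ j) ⊞ j ⊠ d(j, j, j) ⊠ l ⊠ l ⊠ j) ⊠ j ⊞ h(j ⊠ l, d(l, j, l)), j) ⊞ j ⊞ l ⊞ h(g(l ⊠ l ⊠ l ⊠ l, l ⊠ j ⊠ (j ⊠ l), ((j ⊠ l) ⊠ j) ⊠ j) ⊞ h(l, l) ⊠ j ⊠ j ⊠ (d(j, l, j) ⊠ j), d(l ⊞ j, g(j, l, j), j ⊞ l ⊞ j ⊞ l) ⊞ (j ⊠ h(j, j) ⊠ h(l, l) ⊠ h(j, l) ⊠ j ⊠ j ⊞ (h(l, j) ⊞ h(j, l))) ⊞ ((j ⊞ l) ⊞ l))
  Expand:  h(d(j, j, j) ⊠ j ⊠ j ⊠ j ⊠ l ⊠ l ⊞ d(j, j, j) ⊠ j ⊠ j ⊠ j ⊠ l ⊠ l ⊞ h(j ⊠ l, d(l, j, l)), j) ⊞ j ⊞ l ⊞ h(d(j, l, j) ⊠ h(l, l) ⊠ j ⊠ j ⊠ j ⊞ g(l ⊠ l ⊠ l ⊠ l, j ⊠ j ⊠ l ⊠ l, j ⊠ j ⊠ j ⊠ l), d(j ⊞ l, g(j, l, j), j ⊞ j ⊞ l ⊞ l) ⊞ h(j, j) ⊠ h(j, l) ⊠ h(l, l) ⊠ j ⊠ j ⊠ j ⊞ h(j, l) ⊞ h(l, j) ⊞ j ⊞ l ⊞ l)
  Order the arguments:  h(d(j, j, j) ⊠ j ⊠ j ⊠ j ⊠ l ⊠ l ⊞ d(j, j, j) ⊠ j ⊠ j ⊠ j ⊠ l ⊠ l ⊞ h(j ⊠ l, d(l, j, l)), j) ⊞ h(d(j, l, j) ⊠ h(l, l) ⊠ j ⊠ j ⊠ j ⊞ g(l ⊠ l ⊠ l ⊠ l, j ⊠ j ⊠ l ⊠ l, j ⊠ j ⊠ j ⊠ l), d(j ⊞ l, g(j, l, j), j ⊞ j ⊞ l ⊞ l) ⊞ h(j, j) ⊠ h(j, l) ⊠ h(l, l) ⊠ j ⊠ j ⊠ j ⊞ h(j, l) ⊞ h(l, j) ⊞ j ⊞ l ⊞ l) ⊞ j ⊞ l
Right:  h(d(j, j, j) ⊠ j ⊠ l ⊠ j ⊠ j ⊠ l ⊞ (l ⊠ ((l ⊠ j) ⊠ j)) ⊠ (j ⊠ d(j, j, j)) ⊞ h(j ⊠ l, d(l, j, l)), j) ⊞ j ⊞ h(j ⊠ j ⊠ j ⊠ d(j, l, j) ⊠ h(l, l) ⊞ g(l ⊠ l ⊠ l ⊠ l, j ⊞ l ⊞ l ⊞ j, j ⊠ j ⊠ l ⊠ j), (j ⊞ (l ⊞ h(l, j))) ⊞ l ⊞ j ⊠ h(j, j) ⊠ j ⊠ h(l, l) ⊠ (h(j, l) ⊠ j) ⊞ (d(l ⊞ j, g(j, l, j), (j ⊠ j) ⊠ l ⊠ l) ⊞ h(j, l))) ⊞ l
  Un-nest:  h(d(j, j, j) ⊠ j ⊠ j ⊠ j ⊠ l ⊠ l ⊞ d(j, j, j) ⊠ j ⊠ j ⊠ j ⊠ l ⊠ l ⊞ h(j ⊠ l, d(l, j, l)), j) ⊞ j ⊞ h(d(j, l, j) ⊠ h(l, l) ⊠ j ⊠ j ⊠ j ⊞ g(l ⊠ l ⊠ l ⊠ l, j ⊞ j ⊞ l ⊞ l, j ⊠ j ⊠ j ⊠ l), d(j ⊞ l, g(j, l, j), j ⊠ j ⊠ l ⊠ l) ⊞ h(j, j) ⊠ h(j, l) ⊠ h(l, l) ⊠ j ⊠ j ⊠ j ⊞ h(j, l) ⊞ h(l, j) ⊞ j ⊞ l ⊞ l) ⊞ l
  Order the arguments:  h(d(j, j, j) ⊠ j ⊠ j ⊠ j ⊠ l ⊠ l ⊞ d(j, j, j) ⊠ j ⊠ j ⊠ j ⊠ l ⊠ l ⊞ h(j ⊠ l, d(l, j, l)), j) ⊞ h(d(j, l, j) ⊠ h(l, l) ⊠ j ⊠ j ⊠ j ⊞ g(l ⊠ l ⊠ l ⊠ l, j ⊞ j ⊞ l ⊞ l, j ⊠ j ⊠ j ⊠ l), d(j ⊞ l, g(j, l, j), j ⊠ j ⊠ l ⊠ l) ⊞ h(j, j) ⊠ h(j, l) ⊠ h(l, l) ⊠ j ⊠ j ⊠ j ⊞ h(j, l) ⊞ h(l, j) ⊞ j ⊞ l ⊞ l) ⊞ j ⊞ l

Answer: no — h(d(j, j, j) ⊠ j ⊠ j ⊠ j ⊠ l ⊠ l ⊞ d(j, j, j) ⊠ j ⊠ j ⊠ j ⊠ l ⊠ l ⊞ h(j ⊠ l, d(l, j, l)), j) ⊞ h(d(j, l, j) ⊠ h(l, l) ⊠ j ⊠ j ⊠ j ⊞ g(l ⊠ l ⊠ l ⊠ l, j ⊠ j ⊠ l ⊠ l, j ⊠ j ⊠ j ⊠ l), d(j ⊞ l, g(j, l, j), j ⊞ j ⊞ l ⊞ l) ⊞ h(j, j) ⊠ h(j, l) ⊠ h(l, l) ⊠ j ⊠ j ⊠ j ⊞ h(j, l) ⊞ h(l, j) ⊞ j ⊞ l ⊞ l) ⊞ j ⊞ l vs h(d(j, j, j) ⊠ j ⊠ j ⊠ j ⊠ l ⊠ l ⊞ d(j, j, j) ⊠ j ⊠ j ⊠ j ⊠ l ⊠ l ⊞ h(j ⊠ l, d(l, j, l)), j) ⊞ h(d(j, l, j) ⊠ h(l, l) ⊠ j ⊠ j ⊠ j ⊞ g(l ⊠ l ⊠ l ⊠ l, j ⊞ j ⊞ l ⊞ l, j ⊠ j ⊠ j ⊠ l), d(j ⊞ l, g(j, l, j), j ⊠ j ⊠ l ⊠ l) ⊞ h(j, j) ⊠ h(j, l) ⊠ h(l, l) ⊠ j ⊠ j ⊠ j ⊞ h(j, l) ⊞ h(l, j) ⊞ j ⊞ l ⊞ l) ⊞ j ⊞ l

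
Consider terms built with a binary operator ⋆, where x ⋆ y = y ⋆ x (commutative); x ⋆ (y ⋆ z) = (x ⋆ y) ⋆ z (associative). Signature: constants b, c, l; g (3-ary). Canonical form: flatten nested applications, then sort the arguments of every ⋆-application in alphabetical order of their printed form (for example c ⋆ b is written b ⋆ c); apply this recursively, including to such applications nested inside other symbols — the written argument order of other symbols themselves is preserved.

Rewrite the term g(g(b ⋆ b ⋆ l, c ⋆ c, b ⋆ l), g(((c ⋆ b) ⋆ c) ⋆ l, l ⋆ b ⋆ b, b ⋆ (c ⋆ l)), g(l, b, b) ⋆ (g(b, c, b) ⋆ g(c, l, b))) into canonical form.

Focus inside:  g(l, b, b) ⋆ (g(b, c, b) ⋆ g(c, l, b))
Un-nest:  g(l, b, b) ⋆ g(b, c, b) ⋆ g(c, l, b)
Sort arguments:  g(b, c, b) ⋆ g(c, l, b) ⋆ g(l, b, b)
Rebuild:  g(g(b ⋆ b ⋆ l, c ⋆ c, b ⋆ l), g(b ⋆ c ⋆ c ⋆ l, b ⋆ b ⋆ l, b ⋆ c ⋆ l), g(b, c, b) ⋆ g(c, l, b) ⋆ g(l, b, b))

Answer: g(g(b ⋆ b ⋆ l, c ⋆ c, b ⋆ l), g(b ⋆ c ⋆ c ⋆ l, b ⋆ b ⋆ l, b ⋆ c ⋆ l), g(b, c, b) ⋆ g(c, l, b) ⋆ g(l, b, b))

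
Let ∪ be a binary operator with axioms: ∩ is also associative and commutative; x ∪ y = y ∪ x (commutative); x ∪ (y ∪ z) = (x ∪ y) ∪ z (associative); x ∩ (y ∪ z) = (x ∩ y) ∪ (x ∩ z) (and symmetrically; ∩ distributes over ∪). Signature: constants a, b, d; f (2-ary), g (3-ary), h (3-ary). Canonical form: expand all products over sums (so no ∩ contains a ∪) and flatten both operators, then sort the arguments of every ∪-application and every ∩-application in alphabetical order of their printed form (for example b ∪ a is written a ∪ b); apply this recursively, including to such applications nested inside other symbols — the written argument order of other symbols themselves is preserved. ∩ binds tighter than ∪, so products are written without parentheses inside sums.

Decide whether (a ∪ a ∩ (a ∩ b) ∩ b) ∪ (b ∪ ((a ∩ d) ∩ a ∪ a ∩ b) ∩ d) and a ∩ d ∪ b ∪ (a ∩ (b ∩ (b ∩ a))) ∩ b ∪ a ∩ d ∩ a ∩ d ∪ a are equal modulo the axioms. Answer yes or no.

Answer: no — a ∪ a ∩ a ∩ b ∩ b ∪ a ∩ a ∩ d ∩ d ∪ a ∩ b ∩ d ∪ b vs a ∪ a ∩ a ∩ b ∩ b ∩ b ∪ a ∩ a ∩ d ∩ d ∪ a ∩ d ∪ b

Derivation:
Left:  (a ∪ a ∩ (a ∩ b) ∩ b) ∪ (b ∪ ((a ∩ d) ∩ a ∪ a ∩ b) ∩ d)
  Expand products over sums:  a ∪ a ∩ a ∩ b ∩ b ∪ b ∪ a ∩ a ∩ d ∩ d ∪ a ∩ b ∩ d
  Sort:  a ∪ a ∩ a ∩ b ∩ b ∪ a ∩ a ∩ d ∩ d ∪ a ∩ b ∩ d ∪ b
Right:  a ∩ d ∪ b ∪ (a ∩ (b ∩ (b ∩ a))) ∩ b ∪ a ∩ d ∩ a ∩ d ∪ a
  Merge nested applications:  a ∩ d ∪ b ∪ a ∩ a ∩ b ∩ b ∩ b ∪ a ∩ a ∩ d ∩ d ∪ a
  Order the arguments:  a ∪ a ∩ a ∩ b ∩ b ∩ b ∪ a ∩ a ∩ d ∩ d ∪ a ∩ d ∪ b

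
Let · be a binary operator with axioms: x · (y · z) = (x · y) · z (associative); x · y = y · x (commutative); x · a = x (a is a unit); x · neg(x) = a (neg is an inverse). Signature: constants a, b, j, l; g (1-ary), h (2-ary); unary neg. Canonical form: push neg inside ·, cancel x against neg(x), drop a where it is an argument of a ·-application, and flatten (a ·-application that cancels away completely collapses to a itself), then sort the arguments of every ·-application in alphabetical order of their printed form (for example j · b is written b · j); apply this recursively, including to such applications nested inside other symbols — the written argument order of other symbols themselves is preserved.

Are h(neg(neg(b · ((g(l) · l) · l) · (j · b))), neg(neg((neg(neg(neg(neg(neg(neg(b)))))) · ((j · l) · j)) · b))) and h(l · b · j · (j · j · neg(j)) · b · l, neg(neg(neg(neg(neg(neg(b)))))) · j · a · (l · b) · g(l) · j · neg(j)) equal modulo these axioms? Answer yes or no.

Answer: no — h(b · b · g(l) · j · l · l, b · b · j · j · l) vs h(b · b · j · j · l · l, b · b · g(l) · j · l)

Derivation:
Left:  h(neg(neg(b · ((g(l) · l) · l) · (j · b))), neg(neg((neg(neg(neg(neg(neg(neg(b)))))) · ((j · l) · j)) · b)))
  Focus inside:  (neg(neg(neg(neg(neg(neg(b)))))) · ((j · l) · j)) · b
  Push neg inside:  distribute neg over · and collapse double neg
  Collect terms:  b · b · j · j · l
  Put back:  h(b · b · g(l) · j · l · l, b · b · j · j · l)
Right:  h(l · b · j · (j · j · neg(j)) · b · l, neg(neg(neg(neg(neg(neg(b)))))) · j · a · (l · b) · g(l) · j · neg(j))
  Work inside:  neg(neg(neg(neg(neg(neg(b)))))) · j · a · (l · b) · g(l) · j · neg(j)
  Push neg inside:  distribute neg over · and collapse double neg
  Combine occurrences:  b · b · j · l · g(l)
  Sort arguments:  b · b · g(l) · j · l
  Reassemble:  h(b · b · j · j · l · l, b · b · g(l) · j · l)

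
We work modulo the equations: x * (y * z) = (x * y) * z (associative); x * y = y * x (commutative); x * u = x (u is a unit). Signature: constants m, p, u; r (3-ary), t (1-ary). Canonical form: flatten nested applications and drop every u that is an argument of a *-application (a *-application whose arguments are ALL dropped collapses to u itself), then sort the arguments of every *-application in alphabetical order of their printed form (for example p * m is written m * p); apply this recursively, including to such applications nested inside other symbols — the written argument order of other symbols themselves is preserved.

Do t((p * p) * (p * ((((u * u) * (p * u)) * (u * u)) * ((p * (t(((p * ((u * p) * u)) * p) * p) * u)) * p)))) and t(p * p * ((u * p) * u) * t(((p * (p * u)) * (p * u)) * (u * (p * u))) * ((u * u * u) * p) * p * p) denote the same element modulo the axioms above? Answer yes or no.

Left:  t((p * p) * (p * ((((u * u) * (p * u)) * (u * u)) * ((p * (t(((p * ((u * p) * u)) * p) * p) * u)) * p))))
  Descend into:  (p * p) * (p * ((((u * u) * (p * u)) * (u * u)) * ((p * (t(((p * ((u * p) * u)) * p) * p) * u)) * p)))
  Merge nested applications:  p * p * p * u * u * p * u * u * u * p * t(((p * ((u * p) * u)) * p) * p) * u * p
  Canonicalize subterm:  t(((p * ((u * p) * u)) * p) * p)  →  t(p * p * p * p)
  Drop the unit:  drop u (×6)
  Sort arguments:  p * p * p * p * p * p * t(p * p * p * p)
  Put back:  t(p * p * p * p * p * p * t(p * p * p * p))
Right:  t(p * p * ((u * p) * u) * t(((p * (p * u)) * (p * u)) * (u * (p * u))) * ((u * u * u) * p) * p * p)
  Focus inside:  p * p * ((u * p) * u) * t(((p * (p * u)) * (p * u)) * (u * (p * u))) * ((u * u * u) * p) * p * p
  Un-nest:  p * p * u * p * u * t(((p * (p * u)) * (p * u)) * (u * (p * u))) * u * u * u * p * p * p
  Canonicalize subterm:  t(((p * (p * u)) * (p * u)) * (u * (p * u)))  →  t(p * p * p * p)
  Drop the unit:  drop u (×5)
  Sort:  p * p * p * p * p * p * t(p * p * p * p)
  Reassemble:  t(p * p * p * p * p * p * t(p * p * p * p))

Answer: yes — both canonical forms are t(p * p * p * p * p * p * t(p * p * p * p))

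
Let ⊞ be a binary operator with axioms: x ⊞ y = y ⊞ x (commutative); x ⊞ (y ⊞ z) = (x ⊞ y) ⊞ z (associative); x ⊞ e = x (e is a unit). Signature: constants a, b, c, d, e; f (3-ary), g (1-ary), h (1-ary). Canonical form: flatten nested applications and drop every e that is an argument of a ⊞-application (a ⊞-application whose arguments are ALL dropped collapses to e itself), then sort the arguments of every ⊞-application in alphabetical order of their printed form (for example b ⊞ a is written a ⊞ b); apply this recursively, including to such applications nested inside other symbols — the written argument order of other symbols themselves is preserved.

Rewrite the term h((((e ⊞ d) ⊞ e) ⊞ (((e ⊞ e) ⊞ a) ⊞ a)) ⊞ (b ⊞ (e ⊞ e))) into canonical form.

Answer: h(a ⊞ a ⊞ b ⊞ d)

Derivation:
Focus inside:  (((e ⊞ d) ⊞ e) ⊞ (((e ⊞ e) ⊞ a) ⊞ a)) ⊞ (b ⊞ (e ⊞ e))
Un-nest:  e ⊞ d ⊞ e ⊞ e ⊞ e ⊞ a ⊞ a ⊞ b ⊞ e ⊞ e
Units out:  drop e (×6)
Sort:  a ⊞ a ⊞ b ⊞ d
Put back:  h(a ⊞ a ⊞ b ⊞ d)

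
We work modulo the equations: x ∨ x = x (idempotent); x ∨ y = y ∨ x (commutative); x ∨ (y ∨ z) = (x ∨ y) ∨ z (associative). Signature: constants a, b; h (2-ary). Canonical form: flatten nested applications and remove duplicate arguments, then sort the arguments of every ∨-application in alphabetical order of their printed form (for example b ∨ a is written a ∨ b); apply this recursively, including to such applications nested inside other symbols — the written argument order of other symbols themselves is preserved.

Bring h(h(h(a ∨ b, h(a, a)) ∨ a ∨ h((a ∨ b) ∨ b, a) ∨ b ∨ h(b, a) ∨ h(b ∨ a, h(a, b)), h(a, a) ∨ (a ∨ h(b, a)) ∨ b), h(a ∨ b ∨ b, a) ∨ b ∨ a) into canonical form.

Descend into:  h(a ∨ b, h(a, a)) ∨ a ∨ h((a ∨ b) ∨ b, a) ∨ b ∨ h(b, a) ∨ h(b ∨ a, h(a, b))
Simplify inside:  h((a ∨ b) ∨ b, a)  →  h(a ∨ b, a)
Simplify inside:  h(b ∨ a, h(a, b))  →  h(a ∨ b, h(a, b))
Order the arguments:  a ∨ b ∨ h(a ∨ b, a) ∨ h(a ∨ b, h(a, a)) ∨ h(a ∨ b, h(a, b)) ∨ h(b, a)
Put back:  h(h(a ∨ b ∨ h(a ∨ b, a) ∨ h(a ∨ b, h(a, a)) ∨ h(a ∨ b, h(a, b)) ∨ h(b, a), a ∨ b ∨ h(a, a) ∨ h(b, a)), a ∨ b ∨ h(a ∨ b, a))

Answer: h(h(a ∨ b ∨ h(a ∨ b, a) ∨ h(a ∨ b, h(a, a)) ∨ h(a ∨ b, h(a, b)) ∨ h(b, a), a ∨ b ∨ h(a, a) ∨ h(b, a)), a ∨ b ∨ h(a ∨ b, a))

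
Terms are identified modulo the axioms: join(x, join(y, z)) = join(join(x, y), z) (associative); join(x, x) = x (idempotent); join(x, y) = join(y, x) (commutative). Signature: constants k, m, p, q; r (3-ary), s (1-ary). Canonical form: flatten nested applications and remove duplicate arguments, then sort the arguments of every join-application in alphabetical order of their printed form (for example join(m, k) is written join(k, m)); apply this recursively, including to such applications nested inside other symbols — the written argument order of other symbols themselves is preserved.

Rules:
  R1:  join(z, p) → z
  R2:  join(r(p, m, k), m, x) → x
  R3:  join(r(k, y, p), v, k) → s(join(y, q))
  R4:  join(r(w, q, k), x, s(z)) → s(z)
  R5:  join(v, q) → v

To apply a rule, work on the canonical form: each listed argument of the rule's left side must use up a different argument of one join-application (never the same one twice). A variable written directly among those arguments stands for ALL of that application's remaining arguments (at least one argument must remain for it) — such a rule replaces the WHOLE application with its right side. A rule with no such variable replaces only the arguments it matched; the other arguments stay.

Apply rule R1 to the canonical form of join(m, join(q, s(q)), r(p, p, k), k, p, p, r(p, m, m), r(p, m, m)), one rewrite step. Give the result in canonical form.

Canonical form:  join(k, m, p, q, r(p, m, m), r(p, p, k), s(q))
Match R1:  consume p;  z := join(k, m, q, r(p, m, m), r(p, p, k), s(q))
The extension variable absorbs all remaining arguments, so the whole application is rewritten.
Giving:  join(k, m, q, r(p, m, m), r(p, p, k), s(q))

Answer: join(k, m, q, r(p, m, m), r(p, p, k), s(q))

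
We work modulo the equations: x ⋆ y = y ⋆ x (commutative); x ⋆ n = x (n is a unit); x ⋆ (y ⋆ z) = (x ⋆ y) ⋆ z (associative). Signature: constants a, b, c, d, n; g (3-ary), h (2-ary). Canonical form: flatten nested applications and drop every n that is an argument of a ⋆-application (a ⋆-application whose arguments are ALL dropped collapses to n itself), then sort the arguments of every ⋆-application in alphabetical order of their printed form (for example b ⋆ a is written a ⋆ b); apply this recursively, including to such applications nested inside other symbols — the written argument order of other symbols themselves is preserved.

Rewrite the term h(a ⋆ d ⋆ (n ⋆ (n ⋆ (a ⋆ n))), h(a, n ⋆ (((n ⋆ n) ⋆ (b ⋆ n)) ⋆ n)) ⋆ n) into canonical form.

Answer: h(a ⋆ a ⋆ d, h(a, b))

Derivation:
Focus inside:  h(a, n ⋆ (((n ⋆ n) ⋆ (b ⋆ n)) ⋆ n)) ⋆ n
Inside:  h(a, n ⋆ (((n ⋆ n) ⋆ (b ⋆ n)) ⋆ n))  →  h(a, b)
Drop the unit:  drop n
Order the arguments:  h(a, b)
Put back:  h(a ⋆ a ⋆ d, h(a, b))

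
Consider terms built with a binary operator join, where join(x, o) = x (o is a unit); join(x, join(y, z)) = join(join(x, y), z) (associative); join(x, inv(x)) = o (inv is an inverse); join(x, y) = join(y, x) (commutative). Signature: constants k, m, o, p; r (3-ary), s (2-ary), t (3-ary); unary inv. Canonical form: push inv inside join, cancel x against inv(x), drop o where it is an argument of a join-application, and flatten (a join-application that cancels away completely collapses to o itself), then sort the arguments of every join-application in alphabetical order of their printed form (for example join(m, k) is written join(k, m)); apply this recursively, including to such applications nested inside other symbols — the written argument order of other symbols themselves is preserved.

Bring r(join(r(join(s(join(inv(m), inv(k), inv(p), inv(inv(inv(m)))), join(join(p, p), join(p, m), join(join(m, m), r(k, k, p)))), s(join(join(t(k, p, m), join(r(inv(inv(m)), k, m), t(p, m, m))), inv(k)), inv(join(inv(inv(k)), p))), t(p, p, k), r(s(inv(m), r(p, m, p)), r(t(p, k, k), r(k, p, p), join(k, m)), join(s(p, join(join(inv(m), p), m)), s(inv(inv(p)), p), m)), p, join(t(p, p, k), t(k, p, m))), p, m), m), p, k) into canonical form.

Work inside:  join(r(join(s(join(inv(m), inv(k), inv(p), inv(inv(inv(m)))), join(join(p, p), join(p, m), join(join(m, m), r(k, k, p)))), s(join(join(t(k, p, m), join(r(inv(inv(m)), k, m), t(p, m, m))), inv(k)), inv(join(inv(inv(k)), p))), t(p, p, k), r(s(inv(m), r(p, m, p)), r(t(p, k, k), r(k, p, p), join(k, m)), join(s(p, join(join(inv(m), p), m)), s(inv(inv(p)), p), m)), p, join(t(p, p, k), t(k, p, m))), p, m), m)
Push inv inside:  distribute inv over join and collapse double inv
Collect terms:  join(r(join(p, r(s(inv(m), r(p, m, p)), r(t(p, k, k), r(k, p, p), join(k, m)), join(m, s(p, p), s(p, p))), s(join(inv(k), inv(m), inv(m), inv(p)), join(m, m, m, p, p, p, r(k, k, p))), s(join(inv(k), r(m, k, m), t(k, p, m), t(p, m, m)), join(inv(k), inv(p))), t(k, p, m), t(p, p, k), t(p, p, k)), p, m), m)
Order the arguments:  join(m, r(join(p, r(s(inv(m), r(p, m, p)), r(t(p, k, k), r(k, p, p), join(k, m)), join(m, s(p, p), s(p, p))), s(join(inv(k), inv(m), inv(m), inv(p)), join(m, m, m, p, p, p, r(k, k, p))), s(join(inv(k), r(m, k, m), t(k, p, m), t(p, m, m)), join(inv(k), inv(p))), t(k, p, m), t(p, p, k), t(p, p, k)), p, m))
Rebuild:  r(join(m, r(join(p, r(s(inv(m), r(p, m, p)), r(t(p, k, k), r(k, p, p), join(k, m)), join(m, s(p, p), s(p, p))), s(join(inv(k), inv(m), inv(m), inv(p)), join(m, m, m, p, p, p, r(k, k, p))), s(join(inv(k), r(m, k, m), t(k, p, m), t(p, m, m)), join(inv(k), inv(p))), t(k, p, m), t(p, p, k), t(p, p, k)), p, m)), p, k)

Answer: r(join(m, r(join(p, r(s(inv(m), r(p, m, p)), r(t(p, k, k), r(k, p, p), join(k, m)), join(m, s(p, p), s(p, p))), s(join(inv(k), inv(m), inv(m), inv(p)), join(m, m, m, p, p, p, r(k, k, p))), s(join(inv(k), r(m, k, m), t(k, p, m), t(p, m, m)), join(inv(k), inv(p))), t(k, p, m), t(p, p, k), t(p, p, k)), p, m)), p, k)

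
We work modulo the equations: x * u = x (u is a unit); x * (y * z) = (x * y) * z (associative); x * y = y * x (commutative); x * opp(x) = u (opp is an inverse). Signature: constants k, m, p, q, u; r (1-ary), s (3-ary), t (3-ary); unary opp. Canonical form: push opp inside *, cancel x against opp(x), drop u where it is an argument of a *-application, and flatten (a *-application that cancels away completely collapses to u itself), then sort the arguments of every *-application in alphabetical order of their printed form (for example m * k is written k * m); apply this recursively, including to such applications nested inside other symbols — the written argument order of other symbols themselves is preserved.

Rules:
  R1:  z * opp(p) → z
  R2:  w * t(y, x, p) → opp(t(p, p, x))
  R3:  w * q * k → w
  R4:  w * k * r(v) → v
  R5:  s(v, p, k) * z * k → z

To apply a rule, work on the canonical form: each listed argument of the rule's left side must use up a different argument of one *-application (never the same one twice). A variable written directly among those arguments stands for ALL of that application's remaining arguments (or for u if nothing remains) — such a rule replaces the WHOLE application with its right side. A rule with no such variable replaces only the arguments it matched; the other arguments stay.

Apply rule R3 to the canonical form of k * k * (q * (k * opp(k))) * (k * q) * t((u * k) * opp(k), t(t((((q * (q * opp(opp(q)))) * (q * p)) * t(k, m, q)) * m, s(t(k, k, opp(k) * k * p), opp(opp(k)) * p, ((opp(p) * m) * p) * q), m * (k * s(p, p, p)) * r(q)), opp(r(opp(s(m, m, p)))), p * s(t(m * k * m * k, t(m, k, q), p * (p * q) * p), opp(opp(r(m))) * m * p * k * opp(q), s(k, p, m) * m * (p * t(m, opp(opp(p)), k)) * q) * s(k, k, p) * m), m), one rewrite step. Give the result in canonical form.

Answer: k * k * q * t(u, t(t(m * p * q * q * q * q * t(k, m, q), s(t(k, k, p), k * p, m * q), k * m * r(q) * s(p, p, p)), opp(r(opp(s(m, m, p)))), m * p * s(k, k, p) * s(t(k * k * m * m, t(m, k, q), p * p * p * q), k * m * opp(q) * p * r(m), m * p * q * s(k, p, m) * t(m, p, k))), m)

Derivation:
Canonical form:  k * k * k * q * q * t(u, t(t(m * p * q * q * q * q * t(k, m, q), s(t(k, k, p), k * p, m * q), k * m * r(q) * s(p, p, p)), opp(r(opp(s(m, m, p)))), m * p * s(k, k, p) * s(t(k * k * m * m, t(m, k, q), p * p * p * q), k * m * opp(q) * p * r(m), m * p * q * s(k, p, m) * t(m, p, k))), m)
R3 matches:  uses k, q;  w := k * k * q * t(u, t(t(m * p * q * q * q * q * t(k, m, q), s(t(k, k, p), k * p, m * q), k * m * r(q) * s(p, p, p)), opp(r(opp(s(m, m, p)))), m * p * s(k, k, p) * s(t(k * k * m * m, t(m, k, q), p * p * p * q), k * m * opp(q) * p * r(m), m * p * q * s(k, p, m) * t(m, p, k))), m)
The extension variable absorbs all remaining arguments, so the whole application is rewritten.
New term:  k * k * q * t(u, t(t(m * p * q * q * q * q * t(k, m, q), s(t(k, k, p), k * p, m * q), k * m * r(q) * s(p, p, p)), opp(r(opp(s(m, m, p)))), m * p * s(k, k, p) * s(t(k * k * m * m, t(m, k, q), p * p * p * q), k * m * opp(q) * p * r(m), m * p * q * s(k, p, m) * t(m, p, k))), m)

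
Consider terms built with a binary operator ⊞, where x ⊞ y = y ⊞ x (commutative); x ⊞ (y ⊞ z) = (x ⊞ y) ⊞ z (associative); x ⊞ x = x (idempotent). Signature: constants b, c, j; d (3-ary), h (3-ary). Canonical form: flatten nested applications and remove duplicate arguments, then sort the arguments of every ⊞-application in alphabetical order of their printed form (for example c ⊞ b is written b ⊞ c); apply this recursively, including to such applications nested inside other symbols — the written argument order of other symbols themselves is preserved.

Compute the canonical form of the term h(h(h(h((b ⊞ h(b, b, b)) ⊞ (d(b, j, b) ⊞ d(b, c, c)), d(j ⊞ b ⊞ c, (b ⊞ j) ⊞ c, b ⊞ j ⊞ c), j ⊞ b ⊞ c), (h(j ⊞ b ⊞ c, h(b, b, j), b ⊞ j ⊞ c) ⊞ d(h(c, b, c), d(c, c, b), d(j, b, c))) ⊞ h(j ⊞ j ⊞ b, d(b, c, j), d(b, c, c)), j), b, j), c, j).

Answer: h(h(h(h(b ⊞ d(b, c, c) ⊞ d(b, j, b) ⊞ h(b, b, b), d(b ⊞ c ⊞ j, b ⊞ c ⊞ j, b ⊞ c ⊞ j), b ⊞ c ⊞ j), d(h(c, b, c), d(c, c, b), d(j, b, c)) ⊞ h(b ⊞ c ⊞ j, h(b, b, j), b ⊞ c ⊞ j) ⊞ h(b ⊞ j, d(b, c, j), d(b, c, c)), j), b, j), c, j)

Derivation:
Work inside:  (h(j ⊞ b ⊞ c, h(b, b, j), b ⊞ j ⊞ c) ⊞ d(h(c, b, c), d(c, c, b), d(j, b, c))) ⊞ h(j ⊞ j ⊞ b, d(b, c, j), d(b, c, c))
Merge nested applications:  h(j ⊞ b ⊞ c, h(b, b, j), b ⊞ j ⊞ c) ⊞ d(h(c, b, c), d(c, c, b), d(j, b, c)) ⊞ h(j ⊞ j ⊞ b, d(b, c, j), d(b, c, c))
Canonicalize subterm:  h(j ⊞ b ⊞ c, h(b, b, j), b ⊞ j ⊞ c)  →  h(b ⊞ c ⊞ j, h(b, b, j), b ⊞ c ⊞ j)
Canonicalize subterm:  h(j ⊞ j ⊞ b, d(b, c, j), d(b, c, c))  →  h(b ⊞ j, d(b, c, j), d(b, c, c))
Sort:  d(h(c, b, c), d(c, c, b), d(j, b, c)) ⊞ h(b ⊞ c ⊞ j, h(b, b, j), b ⊞ c ⊞ j) ⊞ h(b ⊞ j, d(b, c, j), d(b, c, c))
Rebuild:  h(h(h(h(b ⊞ d(b, c, c) ⊞ d(b, j, b) ⊞ h(b, b, b), d(b ⊞ c ⊞ j, b ⊞ c ⊞ j, b ⊞ c ⊞ j), b ⊞ c ⊞ j), d(h(c, b, c), d(c, c, b), d(j, b, c)) ⊞ h(b ⊞ c ⊞ j, h(b, b, j), b ⊞ c ⊞ j) ⊞ h(b ⊞ j, d(b, c, j), d(b, c, c)), j), b, j), c, j)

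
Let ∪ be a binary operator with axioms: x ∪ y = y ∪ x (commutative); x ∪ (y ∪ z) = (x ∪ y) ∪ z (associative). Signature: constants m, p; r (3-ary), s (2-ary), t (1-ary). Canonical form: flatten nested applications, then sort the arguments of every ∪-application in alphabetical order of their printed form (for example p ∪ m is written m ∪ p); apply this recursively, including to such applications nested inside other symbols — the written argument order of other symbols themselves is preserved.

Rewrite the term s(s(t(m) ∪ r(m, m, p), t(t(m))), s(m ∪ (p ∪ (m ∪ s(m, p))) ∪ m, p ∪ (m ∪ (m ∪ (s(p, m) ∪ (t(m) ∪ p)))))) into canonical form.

Work inside:  p ∪ (m ∪ (m ∪ (s(p, m) ∪ (t(m) ∪ p))))
Flatten:  p ∪ m ∪ m ∪ s(p, m) ∪ t(m) ∪ p
Sort:  m ∪ m ∪ p ∪ p ∪ s(p, m) ∪ t(m)
Put back:  s(s(r(m, m, p) ∪ t(m), t(t(m))), s(m ∪ m ∪ m ∪ p ∪ s(m, p), m ∪ m ∪ p ∪ p ∪ s(p, m) ∪ t(m)))

Answer: s(s(r(m, m, p) ∪ t(m), t(t(m))), s(m ∪ m ∪ m ∪ p ∪ s(m, p), m ∪ m ∪ p ∪ p ∪ s(p, m) ∪ t(m)))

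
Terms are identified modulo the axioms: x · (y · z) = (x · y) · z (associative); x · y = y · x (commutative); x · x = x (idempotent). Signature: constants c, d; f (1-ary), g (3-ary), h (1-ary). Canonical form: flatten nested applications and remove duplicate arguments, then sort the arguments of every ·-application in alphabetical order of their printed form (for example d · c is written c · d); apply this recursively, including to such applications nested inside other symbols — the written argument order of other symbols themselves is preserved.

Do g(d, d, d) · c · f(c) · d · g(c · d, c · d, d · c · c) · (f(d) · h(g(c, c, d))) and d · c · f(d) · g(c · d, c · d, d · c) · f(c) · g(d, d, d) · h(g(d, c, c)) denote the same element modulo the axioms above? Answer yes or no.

Left:  g(d, d, d) · c · f(c) · d · g(c · d, c · d, d · c · c) · (f(d) · h(g(c, c, d)))
  Flatten:  g(d, d, d) · c · f(c) · d · g(c · d, c · d, d · c · c) · f(d) · h(g(c, c, d))
  Canonicalize subterm:  g(c · d, c · d, d · c · c)  →  g(c · d, c · d, c · d)
  Sort:  c · d · f(c) · f(d) · g(c · d, c · d, c · d) · g(d, d, d) · h(g(c, c, d))
Right:  d · c · f(d) · g(c · d, c · d, d · c) · f(c) · g(d, d, d) · h(g(d, c, c))
  Simplify inside:  g(c · d, c · d, d · c)  →  g(c · d, c · d, c · d)
  Sort:  c · d · f(c) · f(d) · g(c · d, c · d, c · d) · g(d, d, d) · h(g(d, c, c))

Answer: no — c · d · f(c) · f(d) · g(c · d, c · d, c · d) · g(d, d, d) · h(g(c, c, d)) vs c · d · f(c) · f(d) · g(c · d, c · d, c · d) · g(d, d, d) · h(g(d, c, c))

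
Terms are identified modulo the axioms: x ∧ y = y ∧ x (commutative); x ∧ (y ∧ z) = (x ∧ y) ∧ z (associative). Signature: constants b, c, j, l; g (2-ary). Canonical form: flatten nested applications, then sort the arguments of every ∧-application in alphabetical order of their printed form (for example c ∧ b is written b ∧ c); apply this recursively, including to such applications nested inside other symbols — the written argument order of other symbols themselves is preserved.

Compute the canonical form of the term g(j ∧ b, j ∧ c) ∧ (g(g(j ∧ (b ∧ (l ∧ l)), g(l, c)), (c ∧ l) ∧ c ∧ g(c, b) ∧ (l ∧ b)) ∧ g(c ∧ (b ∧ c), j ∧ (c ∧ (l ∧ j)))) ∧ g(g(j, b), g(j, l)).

Flatten:  g(j ∧ b, j ∧ c) ∧ g(g(j ∧ (b ∧ (l ∧ l)), g(l, c)), (c ∧ l) ∧ c ∧ g(c, b) ∧ (l ∧ b)) ∧ g(c ∧ (b ∧ c), j ∧ (c ∧ (l ∧ j))) ∧ g(g(j, b), g(j, l))
Inside:  g(j ∧ b, j ∧ c)  →  g(b ∧ j, c ∧ j)
Inside:  g(g(j ∧ (b ∧ (l ∧ l)), g(l, c)), (c ∧ l) ∧ c ∧ g(c, b) ∧ (l ∧ b))  →  g(g(b ∧ j ∧ l ∧ l, g(l, c)), b ∧ c ∧ c ∧ g(c, b) ∧ l ∧ l)
Canonicalize subterm:  g(c ∧ (b ∧ c), j ∧ (c ∧ (l ∧ j)))  →  g(b ∧ c ∧ c, c ∧ j ∧ j ∧ l)
Sort:  g(b ∧ c ∧ c, c ∧ j ∧ j ∧ l) ∧ g(b ∧ j, c ∧ j) ∧ g(g(b ∧ j ∧ l ∧ l, g(l, c)), b ∧ c ∧ c ∧ g(c, b) ∧ l ∧ l) ∧ g(g(j, b), g(j, l))

Answer: g(b ∧ c ∧ c, c ∧ j ∧ j ∧ l) ∧ g(b ∧ j, c ∧ j) ∧ g(g(b ∧ j ∧ l ∧ l, g(l, c)), b ∧ c ∧ c ∧ g(c, b) ∧ l ∧ l) ∧ g(g(j, b), g(j, l))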